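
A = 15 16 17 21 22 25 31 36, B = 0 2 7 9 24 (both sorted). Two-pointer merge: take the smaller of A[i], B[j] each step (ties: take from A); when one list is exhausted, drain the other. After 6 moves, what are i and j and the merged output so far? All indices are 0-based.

i=0 j=0: A[i]=15>B[j]=0 take 0, j++
i=0 j=1: A[i]=15>B[j]=2 take 2, j++
i=0 j=2: A[i]=15>B[j]=7 take 7, j++
i=0 j=3: A[i]=15>B[j]=9 take 9, j++
i=0 j=4: A[i]=15<=B[j]=24 take 15, i++
i=1 j=4: A[i]=16<=B[j]=24 take 16, i++

i=2, j=4, merged so far=[0, 2, 7, 9, 15, 16]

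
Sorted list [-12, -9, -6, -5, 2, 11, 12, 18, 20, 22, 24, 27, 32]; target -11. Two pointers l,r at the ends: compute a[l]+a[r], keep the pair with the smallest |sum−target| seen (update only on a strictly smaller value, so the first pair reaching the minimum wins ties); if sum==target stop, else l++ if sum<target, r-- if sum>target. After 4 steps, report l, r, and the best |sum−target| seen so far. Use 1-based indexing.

[1,13] -12+32=20 d=31 * → r--
[1,12] -12+27=15 d=26 * → r--
[1,11] -12+24=12 d=23 * → r--
[1,10] -12+22=10 d=21 * → r--

l=1, r=9, best |Δ|=21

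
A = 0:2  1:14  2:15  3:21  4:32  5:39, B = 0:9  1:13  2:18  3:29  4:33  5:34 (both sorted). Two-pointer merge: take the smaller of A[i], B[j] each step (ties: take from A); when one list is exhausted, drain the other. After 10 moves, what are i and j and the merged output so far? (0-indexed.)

i=0 j=0: A[i]=2<=B[j]=9 take 2, i++
i=1 j=0: A[i]=14>B[j]=9 take 9, j++
i=1 j=1: A[i]=14>B[j]=13 take 13, j++
i=1 j=2: A[i]=14<=B[j]=18 take 14, i++
i=2 j=2: A[i]=15<=B[j]=18 take 15, i++
i=3 j=2: A[i]=21>B[j]=18 take 18, j++
i=3 j=3: A[i]=21<=B[j]=29 take 21, i++
i=4 j=3: A[i]=32>B[j]=29 take 29, j++
i=4 j=4: A[i]=32<=B[j]=33 take 32, i++
i=5 j=4: A[i]=39>B[j]=33 take 33, j++

i=5, j=5, merged so far=[2, 9, 13, 14, 15, 18, 21, 29, 32, 33]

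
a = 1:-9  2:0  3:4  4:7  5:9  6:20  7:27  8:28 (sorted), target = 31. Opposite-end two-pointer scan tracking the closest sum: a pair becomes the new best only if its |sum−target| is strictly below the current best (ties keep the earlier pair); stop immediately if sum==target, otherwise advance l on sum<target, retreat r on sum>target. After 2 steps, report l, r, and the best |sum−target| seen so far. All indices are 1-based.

[1,8] -9+28=19 d=12 * → l++
[2,8] 0+28=28 d=3 * → l++

l=3, r=8, best |Δ|=3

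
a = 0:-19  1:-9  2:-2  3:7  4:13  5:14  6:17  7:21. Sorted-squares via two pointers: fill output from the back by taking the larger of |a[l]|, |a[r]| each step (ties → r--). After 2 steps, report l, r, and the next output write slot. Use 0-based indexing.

l=1, r=6, next write slot=5

l=0 r=7: |-19|<=|21| out[7]=441, r--
l=0 r=6: |-19|>|17| out[6]=361, l++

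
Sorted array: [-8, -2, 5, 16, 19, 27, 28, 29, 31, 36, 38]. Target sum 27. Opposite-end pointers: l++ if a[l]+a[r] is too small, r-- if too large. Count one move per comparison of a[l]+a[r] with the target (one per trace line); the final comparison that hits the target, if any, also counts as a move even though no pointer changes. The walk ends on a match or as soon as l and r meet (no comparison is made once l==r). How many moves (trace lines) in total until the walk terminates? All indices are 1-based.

5 moves

[1,11] -8+38=30 >27 → r--
[1,10] -8+36=28 >27 → r--
[1,9] -8+31=23 <27 → l++
[2,9] -2+31=29 >27 → r--
[2,8] -2+29=27 → found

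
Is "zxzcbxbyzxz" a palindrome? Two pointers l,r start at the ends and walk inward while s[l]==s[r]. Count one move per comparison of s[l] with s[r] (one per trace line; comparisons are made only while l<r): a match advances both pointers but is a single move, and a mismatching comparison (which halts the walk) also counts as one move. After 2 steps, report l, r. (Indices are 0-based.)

l=2, r=8

l=0 r=10: 'z'=='z', l++,r--
l=1 r=9: 'x'=='x', l++,r--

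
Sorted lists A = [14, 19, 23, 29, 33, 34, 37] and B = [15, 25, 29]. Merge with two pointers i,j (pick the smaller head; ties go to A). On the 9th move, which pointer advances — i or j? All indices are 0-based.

i=0 j=0: A[i]=14<=B[j]=15 take 14, i++
i=1 j=0: A[i]=19>B[j]=15 take 15, j++
i=1 j=1: A[i]=19<=B[j]=25 take 19, i++
i=2 j=1: A[i]=23<=B[j]=25 take 23, i++
i=3 j=1: A[i]=29>B[j]=25 take 25, j++
i=3 j=2: A[i]=29<=B[j]=29 take 29, i++
i=4 j=2: A[i]=33>B[j]=29 take 29, j++
i=4 j=3: B done, take A[i]=33, i++
i=5 j=3: B done, take A[i]=34, i++

i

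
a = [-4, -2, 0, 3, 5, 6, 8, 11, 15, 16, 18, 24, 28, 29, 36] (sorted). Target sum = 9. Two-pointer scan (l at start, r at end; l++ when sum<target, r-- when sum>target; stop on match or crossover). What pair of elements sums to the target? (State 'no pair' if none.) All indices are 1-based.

(-2, 11)

[1,15] -4+36=32 >9 → r--
[1,14] -4+29=25 >9 → r--
[1,13] -4+28=24 >9 → r--
[1,12] -4+24=20 >9 → r--
[1,11] -4+18=14 >9 → r--
[1,10] -4+16=12 >9 → r--
[1,9] -4+15=11 >9 → r--
[1,8] -4+11=7 <9 → l++
[2,8] -2+11=9 → found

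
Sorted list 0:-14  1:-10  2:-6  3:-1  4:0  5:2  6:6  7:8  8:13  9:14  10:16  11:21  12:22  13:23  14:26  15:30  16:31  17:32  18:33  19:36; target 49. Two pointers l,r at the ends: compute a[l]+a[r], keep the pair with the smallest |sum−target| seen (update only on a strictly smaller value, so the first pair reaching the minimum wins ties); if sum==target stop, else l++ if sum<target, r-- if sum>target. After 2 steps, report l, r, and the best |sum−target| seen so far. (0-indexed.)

l=2, r=19, best |Δ|=23

[0,19] -14+36=22 d=27 * → l++
[1,19] -10+36=26 d=23 * → l++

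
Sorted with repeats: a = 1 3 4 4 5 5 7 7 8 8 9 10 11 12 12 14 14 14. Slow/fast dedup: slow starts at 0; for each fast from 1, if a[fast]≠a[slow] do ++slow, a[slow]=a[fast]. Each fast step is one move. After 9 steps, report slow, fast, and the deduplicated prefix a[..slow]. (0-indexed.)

slow=0 fast=1: a[fast]=3≠a[slow]=1 write a[1]=3, slow++,fast++
slow=1 fast=2: a[fast]=4≠a[slow]=3 write a[2]=4, slow++,fast++
slow=2 fast=3: a[fast]=4=a[slow] dup, fast++
slow=2 fast=4: a[fast]=5≠a[slow]=4 write a[3]=5, slow++,fast++
slow=3 fast=5: a[fast]=5=a[slow] dup, fast++
slow=3 fast=6: a[fast]=7≠a[slow]=5 write a[4]=7, slow++,fast++
slow=4 fast=7: a[fast]=7=a[slow] dup, fast++
slow=4 fast=8: a[fast]=8≠a[slow]=7 write a[5]=8, slow++,fast++
slow=5 fast=9: a[fast]=8=a[slow] dup, fast++

slow=5, fast=10, prefix=[1, 3, 4, 5, 7, 8]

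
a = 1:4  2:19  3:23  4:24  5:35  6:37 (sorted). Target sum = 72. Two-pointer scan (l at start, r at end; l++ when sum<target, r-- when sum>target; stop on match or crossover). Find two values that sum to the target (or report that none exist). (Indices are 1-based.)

[1,6] 4+37=41 <72 → l++
[2,6] 19+37=56 <72 → l++
[3,6] 23+37=60 <72 → l++
[4,6] 24+37=61 <72 → l++
[5,6] 35+37=72 → found

(35, 37)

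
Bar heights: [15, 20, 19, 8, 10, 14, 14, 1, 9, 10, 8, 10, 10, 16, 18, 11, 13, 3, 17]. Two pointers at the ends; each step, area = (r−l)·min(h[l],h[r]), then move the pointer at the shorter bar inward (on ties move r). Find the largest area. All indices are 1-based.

l=1 r=19: min(15,17)*18=270 best=270 *, l++
l=2 r=19: min(20,17)*17=289 best=289 *, r--
l=2 r=18: min(20,3)*16=48 best=289, r--
l=2 r=17: min(20,13)*15=195 best=289, r--
l=2 r=16: min(20,11)*14=154 best=289, r--
l=2 r=15: min(20,18)*13=234 best=289, r--
l=2 r=14: min(20,16)*12=192 best=289, r--
l=2 r=13: min(20,10)*11=110 best=289, r--
l=2 r=12: min(20,10)*10=100 best=289, r--
l=2 r=11: min(20,8)*9=72 best=289, r--
l=2 r=10: min(20,10)*8=80 best=289, r--
l=2 r=9: min(20,9)*7=63 best=289, r--
l=2 r=8: min(20,1)*6=6 best=289, r--
l=2 r=7: min(20,14)*5=70 best=289, r--
l=2 r=6: min(20,14)*4=56 best=289, r--
l=2 r=5: min(20,10)*3=30 best=289, r--
l=2 r=4: min(20,8)*2=16 best=289, r--
l=2 r=3: min(20,19)*1=19 best=289, r--

max area = 289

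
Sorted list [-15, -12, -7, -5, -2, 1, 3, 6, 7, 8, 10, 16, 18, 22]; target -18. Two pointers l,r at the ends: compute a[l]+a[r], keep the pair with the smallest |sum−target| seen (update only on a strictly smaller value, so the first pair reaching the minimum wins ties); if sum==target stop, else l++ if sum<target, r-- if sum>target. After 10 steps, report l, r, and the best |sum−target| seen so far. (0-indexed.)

l=0 r=13: -15+22=7 d=25 *, r--
l=0 r=12: -15+18=3 d=21 *, r--
l=0 r=11: -15+16=1 d=19 *, r--
l=0 r=10: -15+10=-5 d=13 *, r--
l=0 r=9: -15+8=-7 d=11 *, r--
l=0 r=8: -15+7=-8 d=10 *, r--
l=0 r=7: -15+6=-9 d=9 *, r--
l=0 r=6: -15+3=-12 d=6 *, r--
l=0 r=5: -15+1=-14 d=4 *, r--
l=0 r=4: -15+-2=-17 d=1 *, r--

l=0, r=3, best |Δ|=1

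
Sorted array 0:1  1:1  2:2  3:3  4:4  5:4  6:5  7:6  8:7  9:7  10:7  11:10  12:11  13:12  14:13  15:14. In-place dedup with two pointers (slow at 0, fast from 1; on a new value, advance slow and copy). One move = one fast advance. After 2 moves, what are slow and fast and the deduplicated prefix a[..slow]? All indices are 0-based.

slow=1, fast=3, prefix=[1, 2]

slow=0 fast=1: a[fast]=1=a[slow] dup, fast++
slow=0 fast=2: a[fast]=2≠a[slow]=1 write a[1]=2, slow++,fast++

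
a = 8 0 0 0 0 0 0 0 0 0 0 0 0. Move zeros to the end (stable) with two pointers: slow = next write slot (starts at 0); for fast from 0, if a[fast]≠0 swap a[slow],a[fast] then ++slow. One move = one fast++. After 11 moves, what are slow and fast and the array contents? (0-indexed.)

slow=0 fast=0: a[fast]=8≠0 swap→a[0]=8, slow++,fast++
slow=1 fast=1: a[fast]=0, fast++
slow=1 fast=2: a[fast]=0, fast++
slow=1 fast=3: a[fast]=0, fast++
slow=1 fast=4: a[fast]=0, fast++
slow=1 fast=5: a[fast]=0, fast++
slow=1 fast=6: a[fast]=0, fast++
slow=1 fast=7: a[fast]=0, fast++
slow=1 fast=8: a[fast]=0, fast++
slow=1 fast=9: a[fast]=0, fast++
slow=1 fast=10: a[fast]=0, fast++

slow=1, fast=11, a=[8, 0, 0, 0, 0, 0, 0, 0, 0, 0, 0, 0, 0]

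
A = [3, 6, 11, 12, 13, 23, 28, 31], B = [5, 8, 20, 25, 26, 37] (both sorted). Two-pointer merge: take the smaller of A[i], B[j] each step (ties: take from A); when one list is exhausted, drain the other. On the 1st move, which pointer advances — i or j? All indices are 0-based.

[i=0,j=0] A[i]=3<=B[j]=5 take 3 → i++

i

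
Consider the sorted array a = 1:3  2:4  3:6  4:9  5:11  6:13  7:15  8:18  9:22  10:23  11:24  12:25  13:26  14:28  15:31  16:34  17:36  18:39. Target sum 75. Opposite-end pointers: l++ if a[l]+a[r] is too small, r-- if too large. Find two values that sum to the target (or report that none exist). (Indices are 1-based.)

(36, 39)

[1,18] 3+39=42 <75 → l++
[2,18] 4+39=43 <75 → l++
[3,18] 6+39=45 <75 → l++
[4,18] 9+39=48 <75 → l++
[5,18] 11+39=50 <75 → l++
[6,18] 13+39=52 <75 → l++
[7,18] 15+39=54 <75 → l++
[8,18] 18+39=57 <75 → l++
[9,18] 22+39=61 <75 → l++
[10,18] 23+39=62 <75 → l++
[11,18] 24+39=63 <75 → l++
[12,18] 25+39=64 <75 → l++
[13,18] 26+39=65 <75 → l++
[14,18] 28+39=67 <75 → l++
[15,18] 31+39=70 <75 → l++
[16,18] 34+39=73 <75 → l++
[17,18] 36+39=75 → found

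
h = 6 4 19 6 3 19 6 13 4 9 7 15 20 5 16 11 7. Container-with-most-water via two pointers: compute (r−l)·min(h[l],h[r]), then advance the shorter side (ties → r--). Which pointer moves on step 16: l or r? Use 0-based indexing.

l

l=0 r=16: min(6,7)*16=96 best=96 *, l++
l=1 r=16: min(4,7)*15=60 best=96, l++
l=2 r=16: min(19,7)*14=98 best=98 *, r--
l=2 r=15: min(19,11)*13=143 best=143 *, r--
l=2 r=14: min(19,16)*12=192 best=192 *, r--
l=2 r=13: min(19,5)*11=55 best=192, r--
l=2 r=12: min(19,20)*10=190 best=192, l++
l=3 r=12: min(6,20)*9=54 best=192, l++
l=4 r=12: min(3,20)*8=24 best=192, l++
l=5 r=12: min(19,20)*7=133 best=192, l++
l=6 r=12: min(6,20)*6=36 best=192, l++
l=7 r=12: min(13,20)*5=65 best=192, l++
l=8 r=12: min(4,20)*4=16 best=192, l++
l=9 r=12: min(9,20)*3=27 best=192, l++
l=10 r=12: min(7,20)*2=14 best=192, l++
l=11 r=12: min(15,20)*1=15 best=192, l++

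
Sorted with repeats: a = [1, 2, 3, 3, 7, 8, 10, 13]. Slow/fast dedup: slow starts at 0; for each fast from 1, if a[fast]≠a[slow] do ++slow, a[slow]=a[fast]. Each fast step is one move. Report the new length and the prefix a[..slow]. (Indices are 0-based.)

length 7; prefix = [1, 2, 3, 7, 8, 10, 13]

slow=0 fast=1: a[fast]=2≠a[slow]=1 write a[1]=2, slow++,fast++
slow=1 fast=2: a[fast]=3≠a[slow]=2 write a[2]=3, slow++,fast++
slow=2 fast=3: a[fast]=3=a[slow] dup, fast++
slow=2 fast=4: a[fast]=7≠a[slow]=3 write a[3]=7, slow++,fast++
slow=3 fast=5: a[fast]=8≠a[slow]=7 write a[4]=8, slow++,fast++
slow=4 fast=6: a[fast]=10≠a[slow]=8 write a[5]=10, slow++,fast++
slow=5 fast=7: a[fast]=13≠a[slow]=10 write a[6]=13, slow++,fast++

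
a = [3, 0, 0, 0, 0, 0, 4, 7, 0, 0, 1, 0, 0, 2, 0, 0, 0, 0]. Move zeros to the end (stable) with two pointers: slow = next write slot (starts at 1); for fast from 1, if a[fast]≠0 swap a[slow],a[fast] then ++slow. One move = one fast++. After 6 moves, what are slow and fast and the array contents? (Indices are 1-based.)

(s=1,f=1) a[fast]=3≠0 swap→a[1]=3 → slow++,fast++
(s=2,f=2) a[fast]=0 → fast++
(s=2,f=3) a[fast]=0 → fast++
(s=2,f=4) a[fast]=0 → fast++
(s=2,f=5) a[fast]=0 → fast++
(s=2,f=6) a[fast]=0 → fast++

slow=2, fast=7, a=[3, 0, 0, 0, 0, 0, 4, 7, 0, 0, 1, 0, 0, 2, 0, 0, 0, 0]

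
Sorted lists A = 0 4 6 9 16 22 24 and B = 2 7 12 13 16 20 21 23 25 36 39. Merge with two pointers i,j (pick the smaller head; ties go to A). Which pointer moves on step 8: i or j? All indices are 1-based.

j

[i=1,j=1] A[i]=0<=B[j]=2 take 0 → i++
[i=2,j=1] A[i]=4>B[j]=2 take 2 → j++
[i=2,j=2] A[i]=4<=B[j]=7 take 4 → i++
[i=3,j=2] A[i]=6<=B[j]=7 take 6 → i++
[i=4,j=2] A[i]=9>B[j]=7 take 7 → j++
[i=4,j=3] A[i]=9<=B[j]=12 take 9 → i++
[i=5,j=3] A[i]=16>B[j]=12 take 12 → j++
[i=5,j=4] A[i]=16>B[j]=13 take 13 → j++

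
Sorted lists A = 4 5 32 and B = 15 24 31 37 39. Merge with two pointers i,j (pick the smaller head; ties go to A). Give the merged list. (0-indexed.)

[i=0,j=0] A[i]=4<=B[j]=15 take 4 → i++
[i=1,j=0] A[i]=5<=B[j]=15 take 5 → i++
[i=2,j=0] A[i]=32>B[j]=15 take 15 → j++
[i=2,j=1] A[i]=32>B[j]=24 take 24 → j++
[i=2,j=2] A[i]=32>B[j]=31 take 31 → j++
[i=2,j=3] A[i]=32<=B[j]=37 take 32 → i++
[i=3,j=3] A done, take B[j]=37 → j++
[i=3,j=4] A done, take B[j]=39 → j++

[4, 5, 15, 24, 31, 32, 37, 39]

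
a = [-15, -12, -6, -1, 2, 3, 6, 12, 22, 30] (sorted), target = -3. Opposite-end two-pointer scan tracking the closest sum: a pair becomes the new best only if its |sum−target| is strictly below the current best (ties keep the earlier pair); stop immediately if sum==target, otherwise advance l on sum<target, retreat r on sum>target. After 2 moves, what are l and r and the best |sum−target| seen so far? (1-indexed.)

[1,10] -15+30=15 d=18 * → r--
[1,9] -15+22=7 d=10 * → r--

l=1, r=8, best |Δ|=10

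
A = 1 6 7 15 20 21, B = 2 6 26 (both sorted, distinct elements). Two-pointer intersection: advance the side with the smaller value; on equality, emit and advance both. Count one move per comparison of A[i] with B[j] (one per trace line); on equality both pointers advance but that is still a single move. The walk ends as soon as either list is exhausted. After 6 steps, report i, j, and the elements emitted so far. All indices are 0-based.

[i=0,j=0] 1<2 → i++
[i=1,j=0] 6>2 → j++
[i=1,j=1] 6==6 emit → i++,j++
[i=2,j=2] 7<26 → i++
[i=3,j=2] 15<26 → i++
[i=4,j=2] 20<26 → i++

i=5, j=2, emitted=[6]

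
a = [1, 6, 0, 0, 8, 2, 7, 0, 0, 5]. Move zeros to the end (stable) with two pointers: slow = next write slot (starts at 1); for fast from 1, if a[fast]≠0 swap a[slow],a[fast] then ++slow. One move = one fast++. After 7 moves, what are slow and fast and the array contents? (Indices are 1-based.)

(s=1,f=1) a[fast]=1≠0 swap→a[1]=1 → slow++,fast++
(s=2,f=2) a[fast]=6≠0 swap→a[2]=6 → slow++,fast++
(s=3,f=3) a[fast]=0 → fast++
(s=3,f=4) a[fast]=0 → fast++
(s=3,f=5) a[fast]=8≠0 swap→a[3]=8 → slow++,fast++
(s=4,f=6) a[fast]=2≠0 swap→a[4]=2 → slow++,fast++
(s=5,f=7) a[fast]=7≠0 swap→a[5]=7 → slow++,fast++

slow=6, fast=8, a=[1, 6, 8, 2, 7, 0, 0, 0, 0, 5]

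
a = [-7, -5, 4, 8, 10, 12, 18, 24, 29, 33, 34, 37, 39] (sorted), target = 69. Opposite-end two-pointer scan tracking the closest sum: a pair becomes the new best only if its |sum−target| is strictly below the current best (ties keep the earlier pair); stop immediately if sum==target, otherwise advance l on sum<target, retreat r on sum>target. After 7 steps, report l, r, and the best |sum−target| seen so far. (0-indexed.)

l=7, r=12, best |Δ|=12

l=0 r=12: -7+39=32 d=37 *, l++
l=1 r=12: -5+39=34 d=35 *, l++
l=2 r=12: 4+39=43 d=26 *, l++
l=3 r=12: 8+39=47 d=22 *, l++
l=4 r=12: 10+39=49 d=20 *, l++
l=5 r=12: 12+39=51 d=18 *, l++
l=6 r=12: 18+39=57 d=12 *, l++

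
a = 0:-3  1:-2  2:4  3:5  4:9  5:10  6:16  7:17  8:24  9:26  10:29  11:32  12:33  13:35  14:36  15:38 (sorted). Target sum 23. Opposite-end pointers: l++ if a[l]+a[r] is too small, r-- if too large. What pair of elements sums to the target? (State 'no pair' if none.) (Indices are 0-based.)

[0,15] -3+38=35 >23 → r--
[0,14] -3+36=33 >23 → r--
[0,13] -3+35=32 >23 → r--
[0,12] -3+33=30 >23 → r--
[0,11] -3+32=29 >23 → r--
[0,10] -3+29=26 >23 → r--
[0,9] -3+26=23 → found

(-3, 26)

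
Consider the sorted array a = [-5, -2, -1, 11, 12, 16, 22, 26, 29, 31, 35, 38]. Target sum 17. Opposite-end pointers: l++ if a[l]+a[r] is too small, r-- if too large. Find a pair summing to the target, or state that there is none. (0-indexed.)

(-5, 22)

[0,11] -5+38=33 >17 → r--
[0,10] -5+35=30 >17 → r--
[0,9] -5+31=26 >17 → r--
[0,8] -5+29=24 >17 → r--
[0,7] -5+26=21 >17 → r--
[0,6] -5+22=17 → found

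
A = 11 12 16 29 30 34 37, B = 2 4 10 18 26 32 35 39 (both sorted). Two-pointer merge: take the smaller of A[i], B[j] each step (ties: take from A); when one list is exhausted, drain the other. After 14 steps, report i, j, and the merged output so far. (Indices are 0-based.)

i=7, j=7, merged so far=[2, 4, 10, 11, 12, 16, 18, 26, 29, 30, 32, 34, 35, 37]

[i=0,j=0] A[i]=11>B[j]=2 take 2 → j++
[i=0,j=1] A[i]=11>B[j]=4 take 4 → j++
[i=0,j=2] A[i]=11>B[j]=10 take 10 → j++
[i=0,j=3] A[i]=11<=B[j]=18 take 11 → i++
[i=1,j=3] A[i]=12<=B[j]=18 take 12 → i++
[i=2,j=3] A[i]=16<=B[j]=18 take 16 → i++
[i=3,j=3] A[i]=29>B[j]=18 take 18 → j++
[i=3,j=4] A[i]=29>B[j]=26 take 26 → j++
[i=3,j=5] A[i]=29<=B[j]=32 take 29 → i++
[i=4,j=5] A[i]=30<=B[j]=32 take 30 → i++
[i=5,j=5] A[i]=34>B[j]=32 take 32 → j++
[i=5,j=6] A[i]=34<=B[j]=35 take 34 → i++
[i=6,j=6] A[i]=37>B[j]=35 take 35 → j++
[i=6,j=7] A[i]=37<=B[j]=39 take 37 → i++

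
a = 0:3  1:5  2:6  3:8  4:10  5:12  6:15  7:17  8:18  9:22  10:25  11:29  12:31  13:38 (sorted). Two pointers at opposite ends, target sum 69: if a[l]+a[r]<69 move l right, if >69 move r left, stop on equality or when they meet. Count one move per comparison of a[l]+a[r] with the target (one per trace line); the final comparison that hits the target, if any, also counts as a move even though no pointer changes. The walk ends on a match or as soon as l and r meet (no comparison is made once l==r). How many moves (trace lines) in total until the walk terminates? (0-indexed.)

l=0 r=13: 3+38=41 <69, l++
l=1 r=13: 5+38=43 <69, l++
l=2 r=13: 6+38=44 <69, l++
l=3 r=13: 8+38=46 <69, l++
l=4 r=13: 10+38=48 <69, l++
l=5 r=13: 12+38=50 <69, l++
l=6 r=13: 15+38=53 <69, l++
l=7 r=13: 17+38=55 <69, l++
l=8 r=13: 18+38=56 <69, l++
l=9 r=13: 22+38=60 <69, l++
l=10 r=13: 25+38=63 <69, l++
l=11 r=13: 29+38=67 <69, l++
l=12 r=13: 31+38=69, found

13 moves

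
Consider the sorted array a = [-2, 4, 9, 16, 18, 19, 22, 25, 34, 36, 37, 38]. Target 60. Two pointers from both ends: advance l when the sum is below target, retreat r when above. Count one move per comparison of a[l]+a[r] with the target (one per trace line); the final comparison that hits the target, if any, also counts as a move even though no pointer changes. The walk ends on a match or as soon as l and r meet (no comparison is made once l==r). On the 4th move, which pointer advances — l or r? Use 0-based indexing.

l=0 r=11: -2+38=36 <60, l++
l=1 r=11: 4+38=42 <60, l++
l=2 r=11: 9+38=47 <60, l++
l=3 r=11: 16+38=54 <60, l++

l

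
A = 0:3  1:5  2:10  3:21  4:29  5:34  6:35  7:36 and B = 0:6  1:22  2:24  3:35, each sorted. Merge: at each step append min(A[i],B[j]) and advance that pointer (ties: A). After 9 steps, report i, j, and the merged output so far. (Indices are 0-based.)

i=6, j=3, merged so far=[3, 5, 6, 10, 21, 22, 24, 29, 34]

[i=0,j=0] A[i]=3<=B[j]=6 take 3 → i++
[i=1,j=0] A[i]=5<=B[j]=6 take 5 → i++
[i=2,j=0] A[i]=10>B[j]=6 take 6 → j++
[i=2,j=1] A[i]=10<=B[j]=22 take 10 → i++
[i=3,j=1] A[i]=21<=B[j]=22 take 21 → i++
[i=4,j=1] A[i]=29>B[j]=22 take 22 → j++
[i=4,j=2] A[i]=29>B[j]=24 take 24 → j++
[i=4,j=3] A[i]=29<=B[j]=35 take 29 → i++
[i=5,j=3] A[i]=34<=B[j]=35 take 34 → i++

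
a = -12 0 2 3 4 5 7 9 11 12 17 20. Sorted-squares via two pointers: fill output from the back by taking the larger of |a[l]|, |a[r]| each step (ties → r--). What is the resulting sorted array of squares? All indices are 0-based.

[0, 4, 9, 16, 25, 49, 81, 121, 144, 144, 289, 400]

[0,11] |-12|<=|20| out[11]=400 → r--
[0,10] |-12|<=|17| out[10]=289 → r--
[0,9] |-12|<=|12| out[9]=144 → r--
[0,8] |-12|>|11| out[8]=144 → l++
[1,8] |0|<=|11| out[7]=121 → r--
[1,7] |0|<=|9| out[6]=81 → r--
[1,6] |0|<=|7| out[5]=49 → r--
[1,5] |0|<=|5| out[4]=25 → r--
[1,4] |0|<=|4| out[3]=16 → r--
[1,3] |0|<=|3| out[2]=9 → r--
[1,2] |0|<=|2| out[1]=4 → r--
[1,1] |0|<=|0| out[0]=0 → r--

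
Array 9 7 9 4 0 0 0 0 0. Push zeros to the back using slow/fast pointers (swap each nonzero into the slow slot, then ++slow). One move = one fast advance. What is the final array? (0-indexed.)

[9, 7, 9, 4, 0, 0, 0, 0, 0]

(s=0,f=0) a[fast]=9≠0 swap→a[0]=9 → slow++,fast++
(s=1,f=1) a[fast]=7≠0 swap→a[1]=7 → slow++,fast++
(s=2,f=2) a[fast]=9≠0 swap→a[2]=9 → slow++,fast++
(s=3,f=3) a[fast]=4≠0 swap→a[3]=4 → slow++,fast++
(s=4,f=4) a[fast]=0 → fast++
(s=4,f=5) a[fast]=0 → fast++
(s=4,f=6) a[fast]=0 → fast++
(s=4,f=7) a[fast]=0 → fast++
(s=4,f=8) a[fast]=0 → fast++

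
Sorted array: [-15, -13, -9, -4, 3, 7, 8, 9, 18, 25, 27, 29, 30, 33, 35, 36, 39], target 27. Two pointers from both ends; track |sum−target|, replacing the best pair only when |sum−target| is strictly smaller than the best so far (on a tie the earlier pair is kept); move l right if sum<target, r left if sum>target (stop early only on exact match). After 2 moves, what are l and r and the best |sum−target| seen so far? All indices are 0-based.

[0,16] -15+39=24 d=3 * → l++
[1,16] -13+39=26 d=1 * → l++

l=2, r=16, best |Δ|=1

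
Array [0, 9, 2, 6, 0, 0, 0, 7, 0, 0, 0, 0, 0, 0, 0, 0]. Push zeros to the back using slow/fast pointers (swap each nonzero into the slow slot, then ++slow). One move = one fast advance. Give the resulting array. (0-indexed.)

(s=0,f=0) a[fast]=0 → fast++
(s=0,f=1) a[fast]=9≠0 swap→a[0]=9 → slow++,fast++
(s=1,f=2) a[fast]=2≠0 swap→a[1]=2 → slow++,fast++
(s=2,f=3) a[fast]=6≠0 swap→a[2]=6 → slow++,fast++
(s=3,f=4) a[fast]=0 → fast++
(s=3,f=5) a[fast]=0 → fast++
(s=3,f=6) a[fast]=0 → fast++
(s=3,f=7) a[fast]=7≠0 swap→a[3]=7 → slow++,fast++
(s=4,f=8) a[fast]=0 → fast++
(s=4,f=9) a[fast]=0 → fast++
(s=4,f=10) a[fast]=0 → fast++
(s=4,f=11) a[fast]=0 → fast++
(s=4,f=12) a[fast]=0 → fast++
(s=4,f=13) a[fast]=0 → fast++
(s=4,f=14) a[fast]=0 → fast++
(s=4,f=15) a[fast]=0 → fast++

[9, 2, 6, 7, 0, 0, 0, 0, 0, 0, 0, 0, 0, 0, 0, 0]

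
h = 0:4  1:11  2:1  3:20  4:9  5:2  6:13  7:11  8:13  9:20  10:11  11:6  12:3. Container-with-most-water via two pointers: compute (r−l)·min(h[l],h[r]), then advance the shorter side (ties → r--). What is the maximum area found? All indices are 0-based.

[0,12] min(4,3)*12=36 best=36 * → r--
[0,11] min(4,6)*11=44 best=44 * → l++
[1,11] min(11,6)*10=60 best=60 * → r--
[1,10] min(11,11)*9=99 best=99 * → r--
[1,9] min(11,20)*8=88 best=99 → l++
[2,9] min(1,20)*7=7 best=99 → l++
[3,9] min(20,20)*6=120 best=120 * → r--
[3,8] min(20,13)*5=65 best=120 → r--
[3,7] min(20,11)*4=44 best=120 → r--
[3,6] min(20,13)*3=39 best=120 → r--
[3,5] min(20,2)*2=4 best=120 → r--
[3,4] min(20,9)*1=9 best=120 → r--

max area = 120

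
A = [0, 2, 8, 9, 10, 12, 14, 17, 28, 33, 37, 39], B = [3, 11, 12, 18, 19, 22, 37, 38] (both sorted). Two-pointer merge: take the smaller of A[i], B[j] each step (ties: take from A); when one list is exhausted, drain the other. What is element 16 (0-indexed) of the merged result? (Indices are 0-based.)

i=0 j=0: A[i]=0<=B[j]=3 take 0, i++
i=1 j=0: A[i]=2<=B[j]=3 take 2, i++
i=2 j=0: A[i]=8>B[j]=3 take 3, j++
i=2 j=1: A[i]=8<=B[j]=11 take 8, i++
i=3 j=1: A[i]=9<=B[j]=11 take 9, i++
i=4 j=1: A[i]=10<=B[j]=11 take 10, i++
i=5 j=1: A[i]=12>B[j]=11 take 11, j++
i=5 j=2: A[i]=12<=B[j]=12 take 12, i++
i=6 j=2: A[i]=14>B[j]=12 take 12, j++
i=6 j=3: A[i]=14<=B[j]=18 take 14, i++
i=7 j=3: A[i]=17<=B[j]=18 take 17, i++
i=8 j=3: A[i]=28>B[j]=18 take 18, j++
i=8 j=4: A[i]=28>B[j]=19 take 19, j++
i=8 j=5: A[i]=28>B[j]=22 take 22, j++
i=8 j=6: A[i]=28<=B[j]=37 take 28, i++
i=9 j=6: A[i]=33<=B[j]=37 take 33, i++
i=10 j=6: A[i]=37<=B[j]=37 take 37, i++
i=11 j=6: A[i]=39>B[j]=37 take 37, j++
i=11 j=7: A[i]=39>B[j]=38 take 38, j++
i=11 j=8: B done, take A[i]=39, i++

merged[16] = 37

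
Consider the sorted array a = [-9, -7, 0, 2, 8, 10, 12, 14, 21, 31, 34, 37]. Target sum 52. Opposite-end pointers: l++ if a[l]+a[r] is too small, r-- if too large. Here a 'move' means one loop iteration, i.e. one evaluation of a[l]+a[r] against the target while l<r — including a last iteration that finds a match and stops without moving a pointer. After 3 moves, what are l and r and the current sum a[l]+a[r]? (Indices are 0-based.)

l=3, r=11, sum=39

l=0 r=11: -9+37=28 <52, l++
l=1 r=11: -7+37=30 <52, l++
l=2 r=11: 0+37=37 <52, l++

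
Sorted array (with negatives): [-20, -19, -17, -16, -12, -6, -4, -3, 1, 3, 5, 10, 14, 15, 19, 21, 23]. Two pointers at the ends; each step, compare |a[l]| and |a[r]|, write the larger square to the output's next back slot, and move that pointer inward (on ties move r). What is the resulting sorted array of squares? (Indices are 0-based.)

l=0 r=16: |-20|<=|23| out[16]=529, r--
l=0 r=15: |-20|<=|21| out[15]=441, r--
l=0 r=14: |-20|>|19| out[14]=400, l++
l=1 r=14: |-19|<=|19| out[13]=361, r--
l=1 r=13: |-19|>|15| out[12]=361, l++
l=2 r=13: |-17|>|15| out[11]=289, l++
l=3 r=13: |-16|>|15| out[10]=256, l++
l=4 r=13: |-12|<=|15| out[9]=225, r--
l=4 r=12: |-12|<=|14| out[8]=196, r--
l=4 r=11: |-12|>|10| out[7]=144, l++
l=5 r=11: |-6|<=|10| out[6]=100, r--
l=5 r=10: |-6|>|5| out[5]=36, l++
l=6 r=10: |-4|<=|5| out[4]=25, r--
l=6 r=9: |-4|>|3| out[3]=16, l++
l=7 r=9: |-3|<=|3| out[2]=9, r--
l=7 r=8: |-3|>|1| out[1]=9, l++
l=8 r=8: |1|<=|1| out[0]=1, r--

[1, 9, 9, 16, 25, 36, 100, 144, 196, 225, 256, 289, 361, 361, 400, 441, 529]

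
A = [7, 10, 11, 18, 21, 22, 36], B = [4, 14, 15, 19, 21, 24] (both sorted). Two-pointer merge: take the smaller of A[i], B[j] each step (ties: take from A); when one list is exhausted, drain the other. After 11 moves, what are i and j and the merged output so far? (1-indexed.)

i=7, j=6, merged so far=[4, 7, 10, 11, 14, 15, 18, 19, 21, 21, 22]

[i=1,j=1] A[i]=7>B[j]=4 take 4 → j++
[i=1,j=2] A[i]=7<=B[j]=14 take 7 → i++
[i=2,j=2] A[i]=10<=B[j]=14 take 10 → i++
[i=3,j=2] A[i]=11<=B[j]=14 take 11 → i++
[i=4,j=2] A[i]=18>B[j]=14 take 14 → j++
[i=4,j=3] A[i]=18>B[j]=15 take 15 → j++
[i=4,j=4] A[i]=18<=B[j]=19 take 18 → i++
[i=5,j=4] A[i]=21>B[j]=19 take 19 → j++
[i=5,j=5] A[i]=21<=B[j]=21 take 21 → i++
[i=6,j=5] A[i]=22>B[j]=21 take 21 → j++
[i=6,j=6] A[i]=22<=B[j]=24 take 22 → i++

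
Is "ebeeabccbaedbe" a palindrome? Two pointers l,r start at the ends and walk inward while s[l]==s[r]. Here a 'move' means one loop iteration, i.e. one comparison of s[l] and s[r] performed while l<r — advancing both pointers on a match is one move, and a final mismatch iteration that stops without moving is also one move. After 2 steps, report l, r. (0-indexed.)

l=2, r=11

l=0 r=13: 'e'=='e', l++,r--
l=1 r=12: 'b'=='b', l++,r--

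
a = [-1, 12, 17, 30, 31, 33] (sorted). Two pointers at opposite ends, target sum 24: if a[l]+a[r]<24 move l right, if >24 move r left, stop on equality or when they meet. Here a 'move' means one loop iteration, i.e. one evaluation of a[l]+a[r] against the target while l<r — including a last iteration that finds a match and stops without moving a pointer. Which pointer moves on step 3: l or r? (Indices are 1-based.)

r

l=1 r=6: -1+33=32 >24, r--
l=1 r=5: -1+31=30 >24, r--
l=1 r=4: -1+30=29 >24, r--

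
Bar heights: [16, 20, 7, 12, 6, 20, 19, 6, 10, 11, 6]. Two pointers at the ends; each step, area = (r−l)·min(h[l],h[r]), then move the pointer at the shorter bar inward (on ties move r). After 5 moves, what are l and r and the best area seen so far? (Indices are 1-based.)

[1,11] min(16,6)*10=60 best=60 * → r--
[1,10] min(16,11)*9=99 best=99 * → r--
[1,9] min(16,10)*8=80 best=99 → r--
[1,8] min(16,6)*7=42 best=99 → r--
[1,7] min(16,19)*6=96 best=99 → l++

l=2, r=7, best area=99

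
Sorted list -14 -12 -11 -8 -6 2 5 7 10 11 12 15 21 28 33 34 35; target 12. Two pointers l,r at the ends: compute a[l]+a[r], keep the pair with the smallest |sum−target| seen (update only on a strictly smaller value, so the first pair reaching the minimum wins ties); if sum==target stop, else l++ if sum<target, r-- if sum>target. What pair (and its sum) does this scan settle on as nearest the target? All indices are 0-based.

pair (2, 10) with sum 12 (|Δ|=0)

[0,16] -14+35=21 d=9 * → r--
[0,15] -14+34=20 d=8 * → r--
[0,14] -14+33=19 d=7 * → r--
[0,13] -14+28=14 d=2 * → r--
[0,12] -14+21=7 d=5 → l++
[1,12] -12+21=9 d=3 → l++
[2,12] -11+21=10 d=2 → l++
[3,12] -8+21=13 d=1 * → r--
[3,11] -8+15=7 d=5 → l++
[4,11] -6+15=9 d=3 → l++
[5,11] 2+15=17 d=5 → r--
[5,10] 2+12=14 d=2 → r--
[5,9] 2+11=13 d=1 → r--
[5,8] 2+10=12 d=0 * → stop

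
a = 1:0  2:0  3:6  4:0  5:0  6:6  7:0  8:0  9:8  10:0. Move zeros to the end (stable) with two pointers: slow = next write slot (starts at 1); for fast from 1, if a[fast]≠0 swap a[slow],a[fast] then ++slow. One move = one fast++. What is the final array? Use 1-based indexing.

slow=1 fast=1: a[fast]=0, fast++
slow=1 fast=2: a[fast]=0, fast++
slow=1 fast=3: a[fast]=6≠0 swap→a[1]=6, slow++,fast++
slow=2 fast=4: a[fast]=0, fast++
slow=2 fast=5: a[fast]=0, fast++
slow=2 fast=6: a[fast]=6≠0 swap→a[2]=6, slow++,fast++
slow=3 fast=7: a[fast]=0, fast++
slow=3 fast=8: a[fast]=0, fast++
slow=3 fast=9: a[fast]=8≠0 swap→a[3]=8, slow++,fast++
slow=4 fast=10: a[fast]=0, fast++

[6, 6, 8, 0, 0, 0, 0, 0, 0, 0]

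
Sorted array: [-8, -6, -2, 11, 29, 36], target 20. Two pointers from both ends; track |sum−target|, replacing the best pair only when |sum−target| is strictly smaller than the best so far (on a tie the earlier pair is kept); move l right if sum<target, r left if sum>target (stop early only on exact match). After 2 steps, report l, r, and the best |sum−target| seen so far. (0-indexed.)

l=0 r=5: -8+36=28 d=8 *, r--
l=0 r=4: -8+29=21 d=1 *, r--

l=0, r=3, best |Δ|=1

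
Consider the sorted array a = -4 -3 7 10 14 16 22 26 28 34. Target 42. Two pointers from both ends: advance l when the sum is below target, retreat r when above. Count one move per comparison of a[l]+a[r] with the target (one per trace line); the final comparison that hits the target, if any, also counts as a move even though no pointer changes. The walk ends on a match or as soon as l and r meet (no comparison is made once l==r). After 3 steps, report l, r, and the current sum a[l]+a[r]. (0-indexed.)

l=0 r=9: -4+34=30 <42, l++
l=1 r=9: -3+34=31 <42, l++
l=2 r=9: 7+34=41 <42, l++

l=3, r=9, sum=44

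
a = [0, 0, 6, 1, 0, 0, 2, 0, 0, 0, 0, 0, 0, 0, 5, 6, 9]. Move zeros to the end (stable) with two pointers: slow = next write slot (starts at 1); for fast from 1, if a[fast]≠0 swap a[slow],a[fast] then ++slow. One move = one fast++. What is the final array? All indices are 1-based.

[6, 1, 2, 5, 6, 9, 0, 0, 0, 0, 0, 0, 0, 0, 0, 0, 0]

(s=1,f=1) a[fast]=0 → fast++
(s=1,f=2) a[fast]=0 → fast++
(s=1,f=3) a[fast]=6≠0 swap→a[1]=6 → slow++,fast++
(s=2,f=4) a[fast]=1≠0 swap→a[2]=1 → slow++,fast++
(s=3,f=5) a[fast]=0 → fast++
(s=3,f=6) a[fast]=0 → fast++
(s=3,f=7) a[fast]=2≠0 swap→a[3]=2 → slow++,fast++
(s=4,f=8) a[fast]=0 → fast++
(s=4,f=9) a[fast]=0 → fast++
(s=4,f=10) a[fast]=0 → fast++
(s=4,f=11) a[fast]=0 → fast++
(s=4,f=12) a[fast]=0 → fast++
(s=4,f=13) a[fast]=0 → fast++
(s=4,f=14) a[fast]=0 → fast++
(s=4,f=15) a[fast]=5≠0 swap→a[4]=5 → slow++,fast++
(s=5,f=16) a[fast]=6≠0 swap→a[5]=6 → slow++,fast++
(s=6,f=17) a[fast]=9≠0 swap→a[6]=9 → slow++,fast++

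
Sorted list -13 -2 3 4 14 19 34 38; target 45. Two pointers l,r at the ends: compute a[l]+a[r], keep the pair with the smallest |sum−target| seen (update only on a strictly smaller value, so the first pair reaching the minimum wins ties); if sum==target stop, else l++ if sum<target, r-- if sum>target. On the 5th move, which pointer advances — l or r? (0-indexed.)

l=0 r=7: -13+38=25 d=20 *, l++
l=1 r=7: -2+38=36 d=9 *, l++
l=2 r=7: 3+38=41 d=4 *, l++
l=3 r=7: 4+38=42 d=3 *, l++
l=4 r=7: 14+38=52 d=7, r--

r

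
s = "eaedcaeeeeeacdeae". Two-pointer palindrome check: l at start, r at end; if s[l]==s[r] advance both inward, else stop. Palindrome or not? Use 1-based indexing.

palindrome

[1,17] 'e'=='e' → l++,r--
[2,16] 'a'=='a' → l++,r--
[3,15] 'e'=='e' → l++,r--
[4,14] 'd'=='d' → l++,r--
[5,13] 'c'=='c' → l++,r--
[6,12] 'a'=='a' → l++,r--
[7,11] 'e'=='e' → l++,r--
[8,10] 'e'=='e' → l++,r--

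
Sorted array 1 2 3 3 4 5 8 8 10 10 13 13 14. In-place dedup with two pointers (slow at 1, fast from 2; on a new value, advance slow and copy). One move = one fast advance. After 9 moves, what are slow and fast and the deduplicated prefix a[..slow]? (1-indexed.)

slow=1 fast=2: a[fast]=2≠a[slow]=1 write a[2]=2, slow++,fast++
slow=2 fast=3: a[fast]=3≠a[slow]=2 write a[3]=3, slow++,fast++
slow=3 fast=4: a[fast]=3=a[slow] dup, fast++
slow=3 fast=5: a[fast]=4≠a[slow]=3 write a[4]=4, slow++,fast++
slow=4 fast=6: a[fast]=5≠a[slow]=4 write a[5]=5, slow++,fast++
slow=5 fast=7: a[fast]=8≠a[slow]=5 write a[6]=8, slow++,fast++
slow=6 fast=8: a[fast]=8=a[slow] dup, fast++
slow=6 fast=9: a[fast]=10≠a[slow]=8 write a[7]=10, slow++,fast++
slow=7 fast=10: a[fast]=10=a[slow] dup, fast++

slow=7, fast=11, prefix=[1, 2, 3, 4, 5, 8, 10]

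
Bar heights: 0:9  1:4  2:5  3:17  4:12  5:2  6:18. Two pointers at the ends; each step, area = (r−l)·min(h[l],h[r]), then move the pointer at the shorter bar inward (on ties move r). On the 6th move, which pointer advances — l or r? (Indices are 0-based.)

l=0 r=6: min(9,18)*6=54 best=54 *, l++
l=1 r=6: min(4,18)*5=20 best=54, l++
l=2 r=6: min(5,18)*4=20 best=54, l++
l=3 r=6: min(17,18)*3=51 best=54, l++
l=4 r=6: min(12,18)*2=24 best=54, l++
l=5 r=6: min(2,18)*1=2 best=54, l++

l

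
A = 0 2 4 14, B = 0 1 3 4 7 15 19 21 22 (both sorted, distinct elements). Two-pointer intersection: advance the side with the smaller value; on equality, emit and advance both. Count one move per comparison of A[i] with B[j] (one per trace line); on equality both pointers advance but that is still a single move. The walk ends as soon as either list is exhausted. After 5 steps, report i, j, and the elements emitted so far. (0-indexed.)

i=3, j=4, emitted=[0, 4]

i=0 j=0: 0==0 emit, i++,j++
i=1 j=1: 2>1, j++
i=1 j=2: 2<3, i++
i=2 j=2: 4>3, j++
i=2 j=3: 4==4 emit, i++,j++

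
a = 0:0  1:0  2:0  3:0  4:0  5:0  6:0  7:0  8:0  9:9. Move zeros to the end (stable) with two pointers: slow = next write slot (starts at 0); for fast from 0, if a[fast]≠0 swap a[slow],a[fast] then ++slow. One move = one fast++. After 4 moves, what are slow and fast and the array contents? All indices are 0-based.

slow=0, fast=4, a=[0, 0, 0, 0, 0, 0, 0, 0, 0, 9]

(s=0,f=0) a[fast]=0 → fast++
(s=0,f=1) a[fast]=0 → fast++
(s=0,f=2) a[fast]=0 → fast++
(s=0,f=3) a[fast]=0 → fast++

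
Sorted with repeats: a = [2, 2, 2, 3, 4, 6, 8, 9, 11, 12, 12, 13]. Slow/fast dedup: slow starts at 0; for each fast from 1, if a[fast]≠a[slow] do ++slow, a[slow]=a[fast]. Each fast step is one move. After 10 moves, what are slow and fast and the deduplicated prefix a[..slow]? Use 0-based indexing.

slow=0 fast=1: a[fast]=2=a[slow] dup, fast++
slow=0 fast=2: a[fast]=2=a[slow] dup, fast++
slow=0 fast=3: a[fast]=3≠a[slow]=2 write a[1]=3, slow++,fast++
slow=1 fast=4: a[fast]=4≠a[slow]=3 write a[2]=4, slow++,fast++
slow=2 fast=5: a[fast]=6≠a[slow]=4 write a[3]=6, slow++,fast++
slow=3 fast=6: a[fast]=8≠a[slow]=6 write a[4]=8, slow++,fast++
slow=4 fast=7: a[fast]=9≠a[slow]=8 write a[5]=9, slow++,fast++
slow=5 fast=8: a[fast]=11≠a[slow]=9 write a[6]=11, slow++,fast++
slow=6 fast=9: a[fast]=12≠a[slow]=11 write a[7]=12, slow++,fast++
slow=7 fast=10: a[fast]=12=a[slow] dup, fast++

slow=7, fast=11, prefix=[2, 3, 4, 6, 8, 9, 11, 12]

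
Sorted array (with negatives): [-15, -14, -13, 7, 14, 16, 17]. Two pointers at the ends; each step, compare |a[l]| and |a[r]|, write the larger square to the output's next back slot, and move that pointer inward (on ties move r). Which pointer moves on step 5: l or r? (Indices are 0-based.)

[0,6] |-15|<=|17| out[6]=289 → r--
[0,5] |-15|<=|16| out[5]=256 → r--
[0,4] |-15|>|14| out[4]=225 → l++
[1,4] |-14|<=|14| out[3]=196 → r--
[1,3] |-14|>|7| out[2]=196 → l++

l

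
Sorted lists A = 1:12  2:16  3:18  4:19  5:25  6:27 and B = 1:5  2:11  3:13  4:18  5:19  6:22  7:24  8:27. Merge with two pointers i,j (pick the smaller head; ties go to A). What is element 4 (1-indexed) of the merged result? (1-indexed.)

merged[4] = 13

[i=1,j=1] A[i]=12>B[j]=5 take 5 → j++
[i=1,j=2] A[i]=12>B[j]=11 take 11 → j++
[i=1,j=3] A[i]=12<=B[j]=13 take 12 → i++
[i=2,j=3] A[i]=16>B[j]=13 take 13 → j++
[i=2,j=4] A[i]=16<=B[j]=18 take 16 → i++
[i=3,j=4] A[i]=18<=B[j]=18 take 18 → i++
[i=4,j=4] A[i]=19>B[j]=18 take 18 → j++
[i=4,j=5] A[i]=19<=B[j]=19 take 19 → i++
[i=5,j=5] A[i]=25>B[j]=19 take 19 → j++
[i=5,j=6] A[i]=25>B[j]=22 take 22 → j++
[i=5,j=7] A[i]=25>B[j]=24 take 24 → j++
[i=5,j=8] A[i]=25<=B[j]=27 take 25 → i++
[i=6,j=8] A[i]=27<=B[j]=27 take 27 → i++
[i=7,j=8] A done, take B[j]=27 → j++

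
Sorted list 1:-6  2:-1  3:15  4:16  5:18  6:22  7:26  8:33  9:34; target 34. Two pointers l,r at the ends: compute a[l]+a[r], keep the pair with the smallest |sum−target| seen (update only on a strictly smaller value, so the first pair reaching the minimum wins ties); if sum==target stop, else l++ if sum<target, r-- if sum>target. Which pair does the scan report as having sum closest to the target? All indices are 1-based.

pair (16, 18) with sum 34 (|Δ|=0)

[1,9] -6+34=28 d=6 * → l++
[2,9] -1+34=33 d=1 * → l++
[3,9] 15+34=49 d=15 → r--
[3,8] 15+33=48 d=14 → r--
[3,7] 15+26=41 d=7 → r--
[3,6] 15+22=37 d=3 → r--
[3,5] 15+18=33 d=1 → l++
[4,5] 16+18=34 d=0 * → stop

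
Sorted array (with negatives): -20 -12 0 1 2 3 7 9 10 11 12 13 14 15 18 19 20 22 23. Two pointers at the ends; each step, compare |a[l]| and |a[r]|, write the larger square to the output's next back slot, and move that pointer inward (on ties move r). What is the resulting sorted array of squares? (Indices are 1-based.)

l=1 r=19: |-20|<=|23| out[19]=529, r--
l=1 r=18: |-20|<=|22| out[18]=484, r--
l=1 r=17: |-20|<=|20| out[17]=400, r--
l=1 r=16: |-20|>|19| out[16]=400, l++
l=2 r=16: |-12|<=|19| out[15]=361, r--
l=2 r=15: |-12|<=|18| out[14]=324, r--
l=2 r=14: |-12|<=|15| out[13]=225, r--
l=2 r=13: |-12|<=|14| out[12]=196, r--
l=2 r=12: |-12|<=|13| out[11]=169, r--
l=2 r=11: |-12|<=|12| out[10]=144, r--
l=2 r=10: |-12|>|11| out[9]=144, l++
l=3 r=10: |0|<=|11| out[8]=121, r--
l=3 r=9: |0|<=|10| out[7]=100, r--
l=3 r=8: |0|<=|9| out[6]=81, r--
l=3 r=7: |0|<=|7| out[5]=49, r--
l=3 r=6: |0|<=|3| out[4]=9, r--
l=3 r=5: |0|<=|2| out[3]=4, r--
l=3 r=4: |0|<=|1| out[2]=1, r--
l=3 r=3: |0|<=|0| out[1]=0, r--

[0, 1, 4, 9, 49, 81, 100, 121, 144, 144, 169, 196, 225, 324, 361, 400, 400, 484, 529]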